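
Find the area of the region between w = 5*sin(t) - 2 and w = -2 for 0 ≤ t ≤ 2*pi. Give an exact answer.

20

The difference (5*sin(t) - 2) - (-2) = 5*sin(t) changes sign at t = pi inside [0, 2*pi], so split the integral there.
∫[0,pi] (5*sin(t)) dt = 10.
∫[pi,2*pi] (5*sin(t)) dt = -10; the area of that piece is 10.
Total area = 10 + 10 = 20.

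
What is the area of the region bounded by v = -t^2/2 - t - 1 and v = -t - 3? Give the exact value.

16/3

Set the curves equal: -t^2/2 - t - 1 = -t - 3, so -t^2/2 + 2 = 0, which factors as -(t - 2)*(t + 2)/2 = 0. The curves meet at t = -2, 2.
On [-2, 2], v = -t^2/2 - t - 1 is on top; that piece has area ∫[-2,2] (-t^2/2 + 2) dt = 16/3.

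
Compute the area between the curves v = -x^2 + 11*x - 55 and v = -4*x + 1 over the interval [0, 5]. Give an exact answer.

805/6

On [0, 5], (-x^2 + 11*x - 55) - (-4*x + 1) = -x^2 + 15*x - 56 is ≤ 0 throughout, so the area is a single integral of |-x^2 + 15*x - 56|.
∫[0,5] (-x^2 + 15*x - 56) dx = -805/6; the area of that piece is 805/6.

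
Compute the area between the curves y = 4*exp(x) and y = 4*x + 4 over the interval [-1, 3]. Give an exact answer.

-32 - 4*exp(-1) + 4*exp(3)

On [-1, 3], (4*exp(x)) - (4*x + 4) = -4*x + 4*exp(x) - 4 is ≥ 0 throughout, so the area is a single integral of |-4*x + 4*exp(x) - 4|.
∫[-1,3] (-4*x + 4*exp(x) - 4) dx = -32 - 4*exp(-1) + 4*exp(3).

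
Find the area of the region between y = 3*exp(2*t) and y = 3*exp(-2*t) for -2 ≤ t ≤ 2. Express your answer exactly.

The difference (3*exp(2*t)) - (3*exp(-2*t)) = 3*exp(2*t) - 3*exp(-2*t) changes sign at t = 0 inside [-2, 2], so split the integral there.
∫[-2,0] (3*exp(2*t) - 3*exp(-2*t)) dt = -3*exp(4)/2 - 3*exp(-4)/2 + 3; the area of that piece is -3 + 3*exp(-4)/2 + 3*exp(4)/2.
∫[0,2] (3*exp(2*t) - 3*exp(-2*t)) dt = -3 + 3*exp(-4)/2 + 3*exp(4)/2.
Total area = (-3 + 3*exp(-4)/2 + 3*exp(4)/2) + (-3 + 3*exp(-4)/2 + 3*exp(4)/2) = -6 + 3*exp(-4) + 3*exp(4).

-6 + 3*exp(-4) + 3*exp(4)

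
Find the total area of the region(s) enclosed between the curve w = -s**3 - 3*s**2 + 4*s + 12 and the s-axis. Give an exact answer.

The curve meets the s-axis where -s**3 - 3*s**2 + 4*s + 12 = 0, i.e. -(s - 2)*(s + 2)*(s + 3) = 0, at s = -3, -2, 2.
On [-3, -2] the curve lies below the axis; ∫[-3,-2] (-s**3 - 3*s**2 + 4*s + 12) ds = -3/4, giving area 3/4.
On [-2, 2] the curve lies above the axis; ∫[-2,2] (-s**3 - 3*s**2 + 4*s + 12) ds = 32, giving area 32.
Total area = 3/4 + 32 = 131/4.

131/4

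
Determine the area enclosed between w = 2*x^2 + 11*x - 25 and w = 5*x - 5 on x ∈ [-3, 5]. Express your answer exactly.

518/3

The difference (2*x^2 + 11*x - 25) - (5*x - 5) = 2*x^2 + 6*x - 20 changes sign at x = 2 inside [-3, 5], so split the integral there.
∫[-3,2] (2*x^2 + 6*x - 20) dx = -275/3; the area of that piece is 275/3.
∫[2,5] (2*x^2 + 6*x - 20) dx = 81.
Total area = 275/3 + 81 = 518/3.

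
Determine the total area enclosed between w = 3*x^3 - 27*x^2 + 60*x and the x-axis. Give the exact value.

393/4

The curve meets the x-axis where 3*x^3 - 27*x^2 + 60*x = 0, i.e. 3*x*(x - 5)*(x - 4) = 0, at x = 0, 4, 5.
On [0, 4] the curve lies above the axis; ∫[0,4] (3*x^3 - 27*x^2 + 60*x) dx = 96, giving area 96.
On [4, 5] the curve lies below the axis; ∫[4,5] (3*x^3 - 27*x^2 + 60*x) dx = -9/4, giving area 9/4.
Total area = 96 + 9/4 = 393/4.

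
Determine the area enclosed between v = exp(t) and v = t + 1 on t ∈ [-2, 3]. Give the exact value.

On [-2, 3], (exp(t)) - (t + 1) = -t + exp(t) - 1 is ≥ 0 throughout, so the area is a single integral of |-t + exp(t) - 1|.
∫[-2,3] (-t + exp(t) - 1) dt = -15/2 - exp(-2) + exp(3).

-15/2 - exp(-2) + exp(3)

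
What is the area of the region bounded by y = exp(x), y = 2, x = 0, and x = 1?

The difference (exp(x)) - (2) = exp(x) - 2 changes sign at x = log(2) inside [0, 1], so split the integral there.
∫[0,log(2)] (exp(x) - 2) dx = 1 - log(4); the area of that piece is -1 + log(4).
∫[log(2),1] (exp(x) - 2) dx = -4 + 2*log(2) + exp(1).
Total area = (-1 + log(4)) + (-4 + 2*log(2) + exp(1)) = -5 + exp(1) + 4*log(2).

-5 + exp(1) + 4*log(2)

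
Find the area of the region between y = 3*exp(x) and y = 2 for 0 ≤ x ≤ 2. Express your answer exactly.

-7 + 3*exp(2)

On [0, 2], (3*exp(x)) - (2) = 3*exp(x) - 2 is ≥ 0 throughout, so the area is a single integral of |3*exp(x) - 2|.
∫[0,2] (3*exp(x) - 2) dx = -7 + 3*exp(2).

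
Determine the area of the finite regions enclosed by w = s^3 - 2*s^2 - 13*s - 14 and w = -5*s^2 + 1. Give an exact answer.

Set the curves equal: s^3 - 2*s^2 - 13*s - 14 = -5*s^2 + 1, so s^3 + 3*s^2 - 13*s - 15 = 0, which factors as (s - 3)*(s + 1)*(s + 5) = 0. The curves meet at s = -5, -1, 3.
On [-5, -1], w = s^3 - 2*s^2 - 13*s - 14 is on top; that piece has area ∫[-5,-1] (s^3 + 3*s^2 - 13*s - 15) ds = 64.
On [-1, 3], w = -5*s^2 + 1 is on top; that piece has area ∫[-1,3] (-(s^3 + 3*s^2 - 13*s - 15)) ds = 64.
Total enclosed area = 64 + 64 = 128.

128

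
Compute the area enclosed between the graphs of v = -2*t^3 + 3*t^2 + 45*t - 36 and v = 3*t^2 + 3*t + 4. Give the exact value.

Set the curves equal: -2*t^3 + 3*t^2 + 45*t - 36 = 3*t^2 + 3*t + 4, so -2*t^3 + 42*t - 40 = 0, which factors as -2*(t - 4)*(t - 1)*(t + 5) = 0. The curves meet at t = -5, 1, 4.
On [-5, 1], v = 3*t^2 + 3*t + 4 is on top; that piece has area ∫[-5,1] (-(-2*t^3 + 42*t - 40)) dt = 432.
On [1, 4], v = -2*t^3 + 3*t^2 + 45*t - 36 is on top; that piece has area ∫[1,4] (-2*t^3 + 42*t - 40) dt = 135/2.
Total enclosed area = 432 + 135/2 = 999/2.

999/2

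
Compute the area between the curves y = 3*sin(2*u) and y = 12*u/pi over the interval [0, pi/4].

On [0, pi/4], (3*sin(2*u)) - (12*u/pi) = -12*u/pi + 3*sin(2*u) is ≥ 0 throughout, so the area is a single integral of |-12*u/pi + 3*sin(2*u)|.
∫[0,pi/4] (-12*u/pi + 3*sin(2*u)) du = 3/2 - 3*pi/8.

3/2 - 3*pi/8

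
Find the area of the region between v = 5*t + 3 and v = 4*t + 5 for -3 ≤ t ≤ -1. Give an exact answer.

8

On [-3, -1], (5*t + 3) - (4*t + 5) = t - 2 is ≤ 0 throughout, so the area is a single integral of |t - 2|.
∫[-3,-1] (t - 2) dt = -8; the area of that piece is 8.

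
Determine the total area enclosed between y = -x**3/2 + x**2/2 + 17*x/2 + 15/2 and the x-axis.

284/3

The curve meets the x-axis where -x**3/2 + x**2/2 + 17*x/2 + 15/2 = 0, i.e. -(x - 5)*(x + 1)*(x + 3)/2 = 0, at x = -3, -1, 5.
On [-3, -1] the curve lies below the axis; ∫[-3,-1] (-x**3/2 + x**2/2 + 17*x/2 + 15/2) dx = -14/3, giving area 14/3.
On [-1, 5] the curve lies above the axis; ∫[-1,5] (-x**3/2 + x**2/2 + 17*x/2 + 15/2) dx = 90, giving area 90.
Total area = 14/3 + 90 = 284/3.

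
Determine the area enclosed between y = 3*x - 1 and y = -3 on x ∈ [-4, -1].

On [-4, -1], (3*x - 1) - (-3) = 3*x + 2 is ≤ 0 throughout, so the area is a single integral of |3*x + 2|.
∫[-4,-1] (3*x + 2) dx = -33/2; the area of that piece is 33/2.

33/2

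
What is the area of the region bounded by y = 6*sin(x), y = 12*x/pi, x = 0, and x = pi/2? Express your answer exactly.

On [0, pi/2], (6*sin(x)) - (12*x/pi) = -12*x/pi + 6*sin(x) is ≥ 0 throughout, so the area is a single integral of |-12*x/pi + 6*sin(x)|.
∫[0,pi/2] (-12*x/pi + 6*sin(x)) dx = 6 - 3*pi/2.

6 - 3*pi/2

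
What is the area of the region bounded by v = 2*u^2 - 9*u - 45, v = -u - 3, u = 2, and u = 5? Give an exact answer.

On [2, 5], (2*u^2 - 9*u - 45) - (-u - 3) = 2*u^2 - 8*u - 42 is ≤ 0 throughout, so the area is a single integral of |2*u^2 - 8*u - 42|.
∫[2,5] (2*u^2 - 8*u - 42) du = -132; the area of that piece is 132.

132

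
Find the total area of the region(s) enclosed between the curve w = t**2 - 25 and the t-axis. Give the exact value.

The curve meets the t-axis where t**2 - 25 = 0, i.e. (t - 5)*(t + 5) = 0, at t = -5, 5.
On [-5, 5] the curve lies below the axis; ∫[-5,5] (t**2 - 25) dt = -500/3, giving area 500/3.

500/3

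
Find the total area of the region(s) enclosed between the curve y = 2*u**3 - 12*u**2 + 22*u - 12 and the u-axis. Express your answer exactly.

1

The curve meets the u-axis where 2*u**3 - 12*u**2 + 22*u - 12 = 0, i.e. 2*(u - 3)*(u - 2)*(u - 1) = 0, at u = 1, 2, 3.
On [1, 2] the curve lies above the axis; ∫[1,2] (2*u**3 - 12*u**2 + 22*u - 12) du = 1/2, giving area 1/2.
On [2, 3] the curve lies below the axis; ∫[2,3] (2*u**3 - 12*u**2 + 22*u - 12) du = -1/2, giving area 1/2.
Total area = 1/2 + 1/2 = 1.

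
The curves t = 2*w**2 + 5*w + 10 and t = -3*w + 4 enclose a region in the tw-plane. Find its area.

Both boundary curves give t as a function of w, so integrate with respect to w. Setting them equal: 2*w**2 + 8*w + 6 = 0, i.e. 2*(w + 1)*(w + 3) = 0, so they meet at w = -3, -1.
For w in [-3, -1], t = 2*w**2 + 5*w + 10 is on the left; area = ∫[-3,-1] (-(2*w**2 + 8*w + 6)) dw = 8/3.

8/3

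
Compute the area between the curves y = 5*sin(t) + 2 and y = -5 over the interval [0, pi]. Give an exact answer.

On [0, pi], (5*sin(t) + 2) - (-5) = 5*sin(t) + 7 is ≥ 0 throughout, so the area is a single integral of |5*sin(t) + 7|.
∫[0,pi] (5*sin(t) + 7) dt = 10 + 7*pi.

10 + 7*pi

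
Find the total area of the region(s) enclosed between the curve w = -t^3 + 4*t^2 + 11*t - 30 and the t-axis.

The curve meets the t-axis where -t^3 + 4*t^2 + 11*t - 30 = 0, i.e. -(t - 5)*(t - 2)*(t + 3) = 0, at t = -3, 2, 5.
On [-3, 2] the curve lies below the axis; ∫[-3,2] (-t^3 + 4*t^2 + 11*t - 30) dt = -1375/12, giving area 1375/12.
On [2, 5] the curve lies above the axis; ∫[2,5] (-t^3 + 4*t^2 + 11*t - 30) dt = 117/4, giving area 117/4.
Total area = 1375/12 + 117/4 = 863/6.

863/6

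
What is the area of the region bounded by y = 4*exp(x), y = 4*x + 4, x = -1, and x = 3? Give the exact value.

-32 - 4*exp(-1) + 4*exp(3)

On [-1, 3], (4*exp(x)) - (4*x + 4) = -4*x + 4*exp(x) - 4 is ≥ 0 throughout, so the area is a single integral of |-4*x + 4*exp(x) - 4|.
∫[-1,3] (-4*x + 4*exp(x) - 4) dx = -32 - 4*exp(-1) + 4*exp(3).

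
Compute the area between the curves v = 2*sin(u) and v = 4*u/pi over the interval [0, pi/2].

On [0, pi/2], (2*sin(u)) - (4*u/pi) = -4*u/pi + 2*sin(u) is ≥ 0 throughout, so the area is a single integral of |-4*u/pi + 2*sin(u)|.
∫[0,pi/2] (-4*u/pi + 2*sin(u)) du = 2 - pi/2.

2 - pi/2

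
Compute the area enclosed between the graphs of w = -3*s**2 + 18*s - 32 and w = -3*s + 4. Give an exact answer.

Set the curves equal: -3*s**2 + 18*s - 32 = -3*s + 4, so -3*s**2 + 21*s - 36 = 0, which factors as -3*(s - 4)*(s - 3) = 0. The curves meet at s = 3, 4.
On [3, 4], w = -3*s**2 + 18*s - 32 is on top; that piece has area ∫[3,4] (-3*s**2 + 21*s - 36) ds = 1/2.

1/2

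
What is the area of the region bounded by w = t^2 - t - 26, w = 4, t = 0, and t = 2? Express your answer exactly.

178/3

On [0, 2], (t^2 - t - 26) - (4) = t^2 - t - 30 is ≤ 0 throughout, so the area is a single integral of |t^2 - t - 30|.
∫[0,2] (t^2 - t - 30) dt = -178/3; the area of that piece is 178/3.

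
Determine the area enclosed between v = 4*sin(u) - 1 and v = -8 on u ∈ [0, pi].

8 + 7*pi

On [0, pi], (4*sin(u) - 1) - (-8) = 4*sin(u) + 7 is ≥ 0 throughout, so the area is a single integral of |4*sin(u) + 7|.
∫[0,pi] (4*sin(u) + 7) du = 8 + 7*pi.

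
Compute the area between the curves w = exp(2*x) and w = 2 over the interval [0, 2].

-11/2 + 2*log(2) + exp(4)/2

The difference (exp(2*x)) - (2) = exp(2*x) - 2 changes sign at x = log(2)/2 inside [0, 2], so split the integral there.
∫[0,log(2)/2] (exp(2*x) - 2) dx = 1/2 - log(2); the area of that piece is -1/2 + log(2).
∫[log(2)/2,2] (exp(2*x) - 2) dx = -5 + log(2) + exp(4)/2.
Total area = (-1/2 + log(2)) + (-5 + log(2) + exp(4)/2) = -11/2 + 2*log(2) + exp(4)/2.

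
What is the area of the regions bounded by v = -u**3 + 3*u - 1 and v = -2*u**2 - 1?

71/6

Set the curves equal: -u**3 + 3*u - 1 = -2*u**2 - 1, so -u**3 + 2*u**2 + 3*u = 0, which factors as -u*(u - 3)*(u + 1) = 0. The curves meet at u = -1, 0, 3.
On [-1, 0], v = -2*u**2 - 1 is on top; that piece has area ∫[-1,0] (-(-u**3 + 2*u**2 + 3*u)) du = 7/12.
On [0, 3], v = -u**3 + 3*u - 1 is on top; that piece has area ∫[0,3] (-u**3 + 2*u**2 + 3*u) du = 45/4.
Total enclosed area = 7/12 + 45/4 = 71/6.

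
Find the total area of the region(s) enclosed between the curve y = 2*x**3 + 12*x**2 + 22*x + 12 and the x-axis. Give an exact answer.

1

The curve meets the x-axis where 2*x**3 + 12*x**2 + 22*x + 12 = 0, i.e. 2*(x + 1)*(x + 2)*(x + 3) = 0, at x = -3, -2, -1.
On [-3, -2] the curve lies above the axis; ∫[-3,-2] (2*x**3 + 12*x**2 + 22*x + 12) dx = 1/2, giving area 1/2.
On [-2, -1] the curve lies below the axis; ∫[-2,-1] (2*x**3 + 12*x**2 + 22*x + 12) dx = -1/2, giving area 1/2.
Total area = 1/2 + 1/2 = 1.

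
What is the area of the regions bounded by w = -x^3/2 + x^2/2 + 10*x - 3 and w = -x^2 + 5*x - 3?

407/8

Set the curves equal: -x^3/2 + x^2/2 + 10*x - 3 = -x^2 + 5*x - 3, so -x^3/2 + 3*x^2/2 + 5*x = 0, which factors as -x*(x - 5)*(x + 2)/2 = 0. The curves meet at x = -2, 0, 5.
On [-2, 0], w = -x^2 + 5*x - 3 is on top; that piece has area ∫[-2,0] (-(-x^3/2 + 3*x^2/2 + 5*x)) dx = 4.
On [0, 5], w = -x^3/2 + x^2/2 + 10*x - 3 is on top; that piece has area ∫[0,5] (-x^3/2 + 3*x^2/2 + 5*x) dx = 375/8.
Total enclosed area = 4 + 375/8 = 407/8.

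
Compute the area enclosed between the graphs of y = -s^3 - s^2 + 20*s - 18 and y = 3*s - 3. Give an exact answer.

568/3

Set the curves equal: -s^3 - s^2 + 20*s - 18 = 3*s - 3, so -s^3 - s^2 + 17*s - 15 = 0, which factors as -(s - 3)*(s - 1)*(s + 5) = 0. The curves meet at s = -5, 1, 3.
On [-5, 1], y = 3*s - 3 is on top; that piece has area ∫[-5,1] (-(-s^3 - s^2 + 17*s - 15)) ds = 180.
On [1, 3], y = -s^3 - s^2 + 20*s - 18 is on top; that piece has area ∫[1,3] (-s^3 - s^2 + 17*s - 15) ds = 28/3.
Total enclosed area = 180 + 28/3 = 568/3.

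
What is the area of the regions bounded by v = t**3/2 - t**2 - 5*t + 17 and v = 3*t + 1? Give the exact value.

284/3

Set the curves equal: t**3/2 - t**2 - 5*t + 17 = 3*t + 1, so t**3/2 - t**2 - 8*t + 16 = 0, which factors as (t - 4)*(t - 2)*(t + 4)/2 = 0. The curves meet at t = -4, 2, 4.
On [-4, 2], v = t**3/2 - t**2 - 5*t + 17 is on top; that piece has area ∫[-4,2] (t**3/2 - t**2 - 8*t + 16) dt = 90.
On [2, 4], v = 3*t + 1 is on top; that piece has area ∫[2,4] (-(t**3/2 - t**2 - 8*t + 16)) dt = 14/3.
Total enclosed area = 90 + 14/3 = 284/3.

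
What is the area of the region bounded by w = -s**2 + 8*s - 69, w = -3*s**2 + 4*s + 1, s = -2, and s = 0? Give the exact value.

428/3

On [-2, 0], (-s**2 + 8*s - 69) - (-3*s**2 + 4*s + 1) = 2*s**2 + 4*s - 70 is ≤ 0 throughout, so the area is a single integral of |2*s**2 + 4*s - 70|.
∫[-2,0] (2*s**2 + 4*s - 70) ds = -428/3; the area of that piece is 428/3.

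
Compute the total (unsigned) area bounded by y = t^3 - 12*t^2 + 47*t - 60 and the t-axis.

1/2

The curve meets the t-axis where t^3 - 12*t^2 + 47*t - 60 = 0, i.e. (t - 5)*(t - 4)*(t - 3) = 0, at t = 3, 4, 5.
On [3, 4] the curve lies above the axis; ∫[3,4] (t^3 - 12*t^2 + 47*t - 60) dt = 1/4, giving area 1/4.
On [4, 5] the curve lies below the axis; ∫[4,5] (t^3 - 12*t^2 + 47*t - 60) dt = -1/4, giving area 1/4.
Total area = 1/4 + 1/4 = 1/2.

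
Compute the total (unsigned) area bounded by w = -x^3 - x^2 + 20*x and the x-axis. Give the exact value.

2521/12

The curve meets the x-axis where -x^3 - x^2 + 20*x = 0, i.e. -x*(x - 4)*(x + 5) = 0, at x = -5, 0, 4.
On [-5, 0] the curve lies below the axis; ∫[-5,0] (-x^3 - x^2 + 20*x) dx = -1625/12, giving area 1625/12.
On [0, 4] the curve lies above the axis; ∫[0,4] (-x^3 - x^2 + 20*x) dx = 224/3, giving area 224/3.
Total area = 1625/12 + 224/3 = 2521/12.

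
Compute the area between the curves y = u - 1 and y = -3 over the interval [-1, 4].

35/2

On [-1, 4], (u - 1) - (-3) = u + 2 is ≥ 0 throughout, so the area is a single integral of |u + 2|.
∫[-1,4] (u + 2) du = 35/2.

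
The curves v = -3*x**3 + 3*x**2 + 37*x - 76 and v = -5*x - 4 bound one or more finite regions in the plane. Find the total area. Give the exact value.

1741/4

Set the curves equal: -3*x**3 + 3*x**2 + 37*x - 76 = -5*x - 4, so -3*x**3 + 3*x**2 + 42*x - 72 = 0, which factors as -3*(x - 3)*(x - 2)*(x + 4) = 0. The curves meet at x = -4, 2, 3.
On [-4, 2], v = -5*x - 4 is on top; that piece has area ∫[-4,2] (-(-3*x**3 + 3*x**2 + 42*x - 72)) dx = 432.
On [2, 3], v = -3*x**3 + 3*x**2 + 37*x - 76 is on top; that piece has area ∫[2,3] (-3*x**3 + 3*x**2 + 42*x - 72) dx = 13/4.
Total enclosed area = 432 + 13/4 = 1741/4.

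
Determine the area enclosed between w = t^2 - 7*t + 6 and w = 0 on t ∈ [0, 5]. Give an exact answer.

The difference (t^2 - 7*t + 6) - (0) = t^2 - 7*t + 6 changes sign at t = 1 inside [0, 5], so split the integral there.
∫[0,1] (t^2 - 7*t + 6) dt = 17/6.
∫[1,5] (t^2 - 7*t + 6) dt = -56/3; the area of that piece is 56/3.
Total area = 17/6 + 56/3 = 43/2.

43/2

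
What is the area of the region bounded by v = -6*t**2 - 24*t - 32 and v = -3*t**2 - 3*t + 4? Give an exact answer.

1/2

Set the curves equal: -6*t**2 - 24*t - 32 = -3*t**2 - 3*t + 4, so -3*t**2 - 21*t - 36 = 0, which factors as -3*(t + 3)*(t + 4) = 0. The curves meet at t = -4, -3.
On [-4, -3], v = -6*t**2 - 24*t - 32 is on top; that piece has area ∫[-4,-3] (-3*t**2 - 21*t - 36) dt = 1/2.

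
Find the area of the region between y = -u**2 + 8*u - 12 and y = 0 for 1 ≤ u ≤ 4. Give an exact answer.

23/3

The difference (-u**2 + 8*u - 12) - (0) = -u**2 + 8*u - 12 changes sign at u = 2 inside [1, 4], so split the integral there.
∫[1,2] (-u**2 + 8*u - 12) du = -7/3; the area of that piece is 7/3.
∫[2,4] (-u**2 + 8*u - 12) du = 16/3.
Total area = 7/3 + 16/3 = 23/3.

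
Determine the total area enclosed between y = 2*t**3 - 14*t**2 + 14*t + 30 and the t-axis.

The curve meets the t-axis where 2*t**3 - 14*t**2 + 14*t + 30 = 0, i.e. 2*(t - 5)*(t - 3)*(t + 1) = 0, at t = -1, 3, 5.
On [-1, 3] the curve lies above the axis; ∫[-1,3] (2*t**3 - 14*t**2 + 14*t + 30) dt = 256/3, giving area 256/3.
On [3, 5] the curve lies below the axis; ∫[3,5] (2*t**3 - 14*t**2 + 14*t + 30) dt = -40/3, giving area 40/3.
Total area = 256/3 + 40/3 = 296/3.

296/3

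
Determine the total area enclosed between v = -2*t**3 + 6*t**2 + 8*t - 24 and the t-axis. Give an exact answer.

131/2

The curve meets the t-axis where -2*t**3 + 6*t**2 + 8*t - 24 = 0, i.e. -2*(t - 3)*(t - 2)*(t + 2) = 0, at t = -2, 2, 3.
On [-2, 2] the curve lies below the axis; ∫[-2,2] (-2*t**3 + 6*t**2 + 8*t - 24) dt = -64, giving area 64.
On [2, 3] the curve lies above the axis; ∫[2,3] (-2*t**3 + 6*t**2 + 8*t - 24) dt = 3/2, giving area 3/2.
Total area = 64 + 3/2 = 131/2.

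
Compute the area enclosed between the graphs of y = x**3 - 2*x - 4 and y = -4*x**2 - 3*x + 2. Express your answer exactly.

Set the curves equal: x**3 - 2*x - 4 = -4*x**2 - 3*x + 2, so x**3 + 4*x**2 + x - 6 = 0, which factors as (x - 1)*(x + 2)*(x + 3) = 0. The curves meet at x = -3, -2, 1.
On [-3, -2], y = x**3 - 2*x - 4 is on top; that piece has area ∫[-3,-2] (x**3 + 4*x**2 + x - 6) dx = 7/12.
On [-2, 1], y = -4*x**2 - 3*x + 2 is on top; that piece has area ∫[-2,1] (-(x**3 + 4*x**2 + x - 6)) dx = 45/4.
Total enclosed area = 7/12 + 45/4 = 71/6.

71/6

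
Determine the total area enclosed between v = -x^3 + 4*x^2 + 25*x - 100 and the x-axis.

The curve meets the x-axis where -x^3 + 4*x^2 + 25*x - 100 = 0, i.e. -(x - 5)*(x - 4)*(x + 5) = 0, at x = -5, 4, 5.
On [-5, 4] the curve lies below the axis; ∫[-5,4] (-x^3 + 4*x^2 + 25*x - 100) dx = -2673/4, giving area 2673/4.
On [4, 5] the curve lies above the axis; ∫[4,5] (-x^3 + 4*x^2 + 25*x - 100) dx = 19/12, giving area 19/12.
Total area = 2673/4 + 19/12 = 4019/6.

4019/6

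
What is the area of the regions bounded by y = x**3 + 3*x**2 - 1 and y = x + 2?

8

Set the curves equal: x**3 + 3*x**2 - 1 = x + 2, so x**3 + 3*x**2 - x - 3 = 0, which factors as (x - 1)*(x + 1)*(x + 3) = 0. The curves meet at x = -3, -1, 1.
On [-3, -1], y = x**3 + 3*x**2 - 1 is on top; that piece has area ∫[-3,-1] (x**3 + 3*x**2 - x - 3) dx = 4.
On [-1, 1], y = x + 2 is on top; that piece has area ∫[-1,1] (-(x**3 + 3*x**2 - x - 3)) dx = 4.
Total enclosed area = 4 + 4 = 8.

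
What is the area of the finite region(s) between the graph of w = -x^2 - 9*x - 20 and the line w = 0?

1/6

The curve meets the x-axis where -x^2 - 9*x - 20 = 0, i.e. -(x + 4)*(x + 5) = 0, at x = -5, -4.
On [-5, -4] the curve lies above the axis; ∫[-5,-4] (-x^2 - 9*x - 20) dx = 1/6, giving area 1/6.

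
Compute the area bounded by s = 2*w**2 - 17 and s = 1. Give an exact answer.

72

Both boundary curves give s as a function of w, so integrate with respect to w. Setting them equal: 2*w**2 - 18 = 0, i.e. 2*(w - 3)*(w + 3) = 0, so they meet at w = -3, 3.
For w in [-3, 3], s = 2*w**2 - 17 is on the left; area = ∫[-3,3] (-(2*w**2 - 18)) dw = 72.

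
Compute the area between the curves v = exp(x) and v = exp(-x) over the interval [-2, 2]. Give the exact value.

-4 + 2*exp(-2) + 2*exp(2)

The difference (exp(x)) - (exp(-x)) = exp(x) - exp(-x) changes sign at x = 0 inside [-2, 2], so split the integral there.
∫[-2,0] (exp(x) - exp(-x)) dx = -exp(2) - exp(-2) + 2; the area of that piece is -2 + exp(-2) + exp(2).
∫[0,2] (exp(x) - exp(-x)) dx = -2 + exp(-2) + exp(2).
Total area = (-2 + exp(-2) + exp(2)) + (-2 + exp(-2) + exp(2)) = -4 + 2*exp(-2) + 2*exp(2).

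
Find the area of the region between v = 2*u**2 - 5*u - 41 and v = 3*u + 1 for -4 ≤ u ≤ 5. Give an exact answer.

The difference (2*u**2 - 5*u - 41) - (3*u + 1) = 2*u**2 - 8*u - 42 changes sign at u = -3 inside [-4, 5], so split the integral there.
∫[-4,-3] (2*u**2 - 8*u - 42) du = 32/3.
∫[-3,5] (2*u**2 - 8*u - 42) du = -896/3; the area of that piece is 896/3.
Total area = 32/3 + 896/3 = 928/3.

928/3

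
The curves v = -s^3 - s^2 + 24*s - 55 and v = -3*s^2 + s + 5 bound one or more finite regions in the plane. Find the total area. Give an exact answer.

5137/12

Set the curves equal: -s^3 - s^2 + 24*s - 55 = -3*s^2 + s + 5, so -s^3 + 2*s^2 + 23*s - 60 = 0, which factors as -(s - 4)*(s - 3)*(s + 5) = 0. The curves meet at s = -5, 3, 4.
On [-5, 3], v = -3*s^2 + s + 5 is on top; that piece has area ∫[-5,3] (-(-s^3 + 2*s^2 + 23*s - 60)) ds = 1280/3.
On [3, 4], v = -s^3 - s^2 + 24*s - 55 is on top; that piece has area ∫[3,4] (-s^3 + 2*s^2 + 23*s - 60) ds = 17/12.
Total enclosed area = 1280/3 + 17/12 = 5137/12.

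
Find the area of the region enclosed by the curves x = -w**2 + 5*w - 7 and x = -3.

9/2

Both boundary curves give x as a function of w, so integrate with respect to w. Setting them equal: -w**2 + 5*w - 4 = 0, i.e. -(w - 4)*(w - 1) = 0, so they meet at w = 1, 4.
For w in [1, 4], x = -w**2 + 5*w - 7 is on the right; area = ∫[1,4] (-w**2 + 5*w - 4) dw = 9/2.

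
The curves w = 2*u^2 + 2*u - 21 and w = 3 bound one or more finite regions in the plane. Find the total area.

Set the curves equal: 2*u^2 + 2*u - 21 = 3, so 2*u^2 + 2*u - 24 = 0, which factors as 2*(u - 3)*(u + 4) = 0. The curves meet at u = -4, 3.
On [-4, 3], w = 3 is on top; that piece has area ∫[-4,3] (-(2*u^2 + 2*u - 24)) du = 343/3.

343/3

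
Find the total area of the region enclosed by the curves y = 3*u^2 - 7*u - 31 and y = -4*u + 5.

Set the curves equal: 3*u^2 - 7*u - 31 = -4*u + 5, so 3*u^2 - 3*u - 36 = 0, which factors as 3*(u - 4)*(u + 3) = 0. The curves meet at u = -3, 4.
On [-3, 4], y = -4*u + 5 is on top; that piece has area ∫[-3,4] (-(3*u^2 - 3*u - 36)) du = 343/2.

343/2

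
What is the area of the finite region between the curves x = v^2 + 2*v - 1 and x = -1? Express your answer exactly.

4/3

Both boundary curves give x as a function of v, so integrate with respect to v. Setting them equal: v^2 + 2*v = 0, i.e. v*(v + 2) = 0, so they meet at v = -2, 0.
For v in [-2, 0], x = v^2 + 2*v - 1 is on the left; area = ∫[-2,0] (-(v^2 + 2*v)) dv = 4/3.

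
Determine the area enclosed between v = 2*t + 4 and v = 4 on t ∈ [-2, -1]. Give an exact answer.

On [-2, -1], (2*t + 4) - (4) = 2*t is ≤ 0 throughout, so the area is a single integral of |2*t|.
∫[-2,-1] (2*t) dt = -3; the area of that piece is 3.

3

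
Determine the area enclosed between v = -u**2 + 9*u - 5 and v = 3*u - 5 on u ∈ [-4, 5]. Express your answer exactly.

308/3

The difference (-u**2 + 9*u - 5) - (3*u - 5) = -u**2 + 6*u changes sign at u = 0 inside [-4, 5], so split the integral there.
∫[-4,0] (-u**2 + 6*u) du = -208/3; the area of that piece is 208/3.
∫[0,5] (-u**2 + 6*u) du = 100/3.
Total area = 208/3 + 100/3 = 308/3.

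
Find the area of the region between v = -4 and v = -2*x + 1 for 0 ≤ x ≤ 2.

6

On [0, 2], (-4) - (-2*x + 1) = 2*x - 5 is ≤ 0 throughout, so the area is a single integral of |2*x - 5|.
∫[0,2] (2*x - 5) dx = -6; the area of that piece is 6.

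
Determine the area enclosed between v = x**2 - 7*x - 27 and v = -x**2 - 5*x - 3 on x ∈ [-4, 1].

77

The difference (x**2 - 7*x - 27) - (-x**2 - 5*x - 3) = 2*x**2 - 2*x - 24 changes sign at x = -3 inside [-4, 1], so split the integral there.
∫[-4,-3] (2*x**2 - 2*x - 24) dx = 23/3.
∫[-3,1] (2*x**2 - 2*x - 24) dx = -208/3; the area of that piece is 208/3.
Total area = 23/3 + 208/3 = 77.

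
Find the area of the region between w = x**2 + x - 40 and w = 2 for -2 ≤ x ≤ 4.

On [-2, 4], (x**2 + x - 40) - (2) = x**2 + x - 42 is ≤ 0 throughout, so the area is a single integral of |x**2 + x - 42|.
∫[-2,4] (x**2 + x - 42) dx = -222; the area of that piece is 222.

222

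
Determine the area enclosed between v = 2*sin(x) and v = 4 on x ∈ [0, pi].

-4 + 4*pi

On [0, pi], (2*sin(x)) - (4) = 2*sin(x) - 4 is ≤ 0 throughout, so the area is a single integral of |2*sin(x) - 4|.
∫[0,pi] (2*sin(x) - 4) dx = 4 - 4*pi; the area of that piece is -4 + 4*pi.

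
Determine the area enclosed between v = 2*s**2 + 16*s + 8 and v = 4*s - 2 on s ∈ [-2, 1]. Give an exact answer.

The difference (2*s**2 + 16*s + 8) - (4*s - 2) = 2*s**2 + 12*s + 10 changes sign at s = -1 inside [-2, 1], so split the integral there.
∫[-2,-1] (2*s**2 + 12*s + 10) ds = -10/3; the area of that piece is 10/3.
∫[-1,1] (2*s**2 + 12*s + 10) ds = 64/3.
Total area = 10/3 + 64/3 = 74/3.

74/3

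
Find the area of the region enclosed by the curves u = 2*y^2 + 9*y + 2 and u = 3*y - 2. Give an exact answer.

Both boundary curves give u as a function of y, so integrate with respect to y. Setting them equal: 2*y^2 + 6*y + 4 = 0, i.e. 2*(y + 1)*(y + 2) = 0, so they meet at y = -2, -1.
For y in [-2, -1], u = 2*y^2 + 9*y + 2 is on the left; area = ∫[-2,-1] (-(2*y^2 + 6*y + 4)) dy = 1/3.

1/3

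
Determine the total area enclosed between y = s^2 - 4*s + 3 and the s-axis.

4/3

The curve meets the s-axis where s^2 - 4*s + 3 = 0, i.e. (s - 3)*(s - 1) = 0, at s = 1, 3.
On [1, 3] the curve lies below the axis; ∫[1,3] (s^2 - 4*s + 3) ds = -4/3, giving area 4/3.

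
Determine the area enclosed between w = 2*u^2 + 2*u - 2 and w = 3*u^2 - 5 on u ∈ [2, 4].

4

The difference (2*u^2 + 2*u - 2) - (3*u^2 - 5) = -u^2 + 2*u + 3 changes sign at u = 3 inside [2, 4], so split the integral there.
∫[2,3] (-u^2 + 2*u + 3) du = 5/3.
∫[3,4] (-u^2 + 2*u + 3) du = -7/3; the area of that piece is 7/3.
Total area = 5/3 + 7/3 = 4.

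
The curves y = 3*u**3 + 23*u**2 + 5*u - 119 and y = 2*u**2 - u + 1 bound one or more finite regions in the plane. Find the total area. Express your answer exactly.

1741/4

Set the curves equal: 3*u**3 + 23*u**2 + 5*u - 119 = 2*u**2 - u + 1, so 3*u**3 + 21*u**2 + 6*u - 120 = 0, which factors as 3*(u - 2)*(u + 4)*(u + 5) = 0. The curves meet at u = -5, -4, 2.
On [-5, -4], y = 3*u**3 + 23*u**2 + 5*u - 119 is on top; that piece has area ∫[-5,-4] (3*u**3 + 21*u**2 + 6*u - 120) du = 13/4.
On [-4, 2], y = 2*u**2 - u + 1 is on top; that piece has area ∫[-4,2] (-(3*u**3 + 21*u**2 + 6*u - 120)) du = 432.
Total enclosed area = 13/4 + 432 = 1741/4.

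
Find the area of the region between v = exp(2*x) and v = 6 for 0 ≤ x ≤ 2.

-35/2 + 6*log(6) + exp(4)/2

The difference (exp(2*x)) - (6) = exp(2*x) - 6 changes sign at x = log(6)/2 inside [0, 2], so split the integral there.
∫[0,log(6)/2] (exp(2*x) - 6) dx = 5/2 - log(216); the area of that piece is -5/2 + log(216).
∫[log(6)/2,2] (exp(2*x) - 6) dx = -15 + 3*log(6) + exp(4)/2.
Total area = (-5/2 + log(216)) + (-15 + 3*log(6) + exp(4)/2) = -35/2 + 6*log(6) + exp(4)/2.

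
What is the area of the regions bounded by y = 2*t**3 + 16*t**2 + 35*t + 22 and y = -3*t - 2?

37/6

Set the curves equal: 2*t**3 + 16*t**2 + 35*t + 22 = -3*t - 2, so 2*t**3 + 16*t**2 + 38*t + 24 = 0, which factors as 2*(t + 1)*(t + 3)*(t + 4) = 0. The curves meet at t = -4, -3, -1.
On [-4, -3], y = 2*t**3 + 16*t**2 + 35*t + 22 is on top; that piece has area ∫[-4,-3] (2*t**3 + 16*t**2 + 38*t + 24) dt = 5/6.
On [-3, -1], y = -3*t - 2 is on top; that piece has area ∫[-3,-1] (-(2*t**3 + 16*t**2 + 38*t + 24)) dt = 16/3.
Total enclosed area = 5/6 + 16/3 = 37/6.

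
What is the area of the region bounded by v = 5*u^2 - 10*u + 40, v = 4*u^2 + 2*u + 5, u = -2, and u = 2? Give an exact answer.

On [-2, 2], (5*u^2 - 10*u + 40) - (4*u^2 + 2*u + 5) = u^2 - 12*u + 35 is ≥ 0 throughout, so the area is a single integral of |u^2 - 12*u + 35|.
∫[-2,2] (u^2 - 12*u + 35) du = 436/3.

436/3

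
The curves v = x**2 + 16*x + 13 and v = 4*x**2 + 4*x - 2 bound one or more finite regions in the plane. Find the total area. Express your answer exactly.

108

Set the curves equal: x**2 + 16*x + 13 = 4*x**2 + 4*x - 2, so -3*x**2 + 12*x + 15 = 0, which factors as -3*(x - 5)*(x + 1) = 0. The curves meet at x = -1, 5.
On [-1, 5], v = x**2 + 16*x + 13 is on top; that piece has area ∫[-1,5] (-3*x**2 + 12*x + 15) dx = 108.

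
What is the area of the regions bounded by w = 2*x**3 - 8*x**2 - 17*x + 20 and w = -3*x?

937/6

Set the curves equal: 2*x**3 - 8*x**2 - 17*x + 20 = -3*x, so 2*x**3 - 8*x**2 - 14*x + 20 = 0, which factors as 2*(x - 5)*(x - 1)*(x + 2) = 0. The curves meet at x = -2, 1, 5.
On [-2, 1], w = 2*x**3 - 8*x**2 - 17*x + 20 is on top; that piece has area ∫[-2,1] (2*x**3 - 8*x**2 - 14*x + 20) dx = 99/2.
On [1, 5], w = -3*x is on top; that piece has area ∫[1,5] (-(2*x**3 - 8*x**2 - 14*x + 20)) dx = 320/3.
Total enclosed area = 99/2 + 320/3 = 937/6.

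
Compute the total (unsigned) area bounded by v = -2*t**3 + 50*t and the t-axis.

The curve meets the t-axis where -2*t**3 + 50*t = 0, i.e. -2*t*(t - 5)*(t + 5) = 0, at t = -5, 0, 5.
On [-5, 0] the curve lies below the axis; ∫[-5,0] (-2*t**3 + 50*t) dt = -625/2, giving area 625/2.
On [0, 5] the curve lies above the axis; ∫[0,5] (-2*t**3 + 50*t) dt = 625/2, giving area 625/2.
Total area = 625/2 + 625/2 = 625.

625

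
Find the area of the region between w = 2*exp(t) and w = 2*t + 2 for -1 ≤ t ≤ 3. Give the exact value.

-16 - 2*exp(-1) + 2*exp(3)

On [-1, 3], (2*exp(t)) - (2*t + 2) = -2*t + 2*exp(t) - 2 is ≥ 0 throughout, so the area is a single integral of |-2*t + 2*exp(t) - 2|.
∫[-1,3] (-2*t + 2*exp(t) - 2) dt = -16 - 2*exp(-1) + 2*exp(3).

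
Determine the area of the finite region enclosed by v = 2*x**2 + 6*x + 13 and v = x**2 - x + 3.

9/2

Set the curves equal: 2*x**2 + 6*x + 13 = x**2 - x + 3, so x**2 + 7*x + 10 = 0, which factors as (x + 2)*(x + 5) = 0. The curves meet at x = -5, -2.
On [-5, -2], v = x**2 - x + 3 is on top; that piece has area ∫[-5,-2] (-(x**2 + 7*x + 10)) dx = 9/2.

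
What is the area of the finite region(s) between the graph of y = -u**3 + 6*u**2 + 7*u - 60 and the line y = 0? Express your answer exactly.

517/2

The curve meets the u-axis where -u**3 + 6*u**2 + 7*u - 60 = 0, i.e. -(u - 5)*(u - 4)*(u + 3) = 0, at u = -3, 4, 5.
On [-3, 4] the curve lies below the axis; ∫[-3,4] (-u**3 + 6*u**2 + 7*u - 60) du = -1029/4, giving area 1029/4.
On [4, 5] the curve lies above the axis; ∫[4,5] (-u**3 + 6*u**2 + 7*u - 60) du = 5/4, giving area 5/4.
Total area = 1029/4 + 5/4 = 517/2.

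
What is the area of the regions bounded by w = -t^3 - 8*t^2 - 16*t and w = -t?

253/12

Set the curves equal: -t^3 - 8*t^2 - 16*t = -t, so -t^3 - 8*t^2 - 15*t = 0, which factors as -t*(t + 3)*(t + 5) = 0. The curves meet at t = -5, -3, 0.
On [-5, -3], w = -t is on top; that piece has area ∫[-5,-3] (-(-t^3 - 8*t^2 - 15*t)) dt = 16/3.
On [-3, 0], w = -t^3 - 8*t^2 - 16*t is on top; that piece has area ∫[-3,0] (-t^3 - 8*t^2 - 15*t) dt = 63/4.
Total enclosed area = 16/3 + 63/4 = 253/12.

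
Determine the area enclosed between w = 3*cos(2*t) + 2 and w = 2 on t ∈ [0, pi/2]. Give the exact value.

The difference (3*cos(2*t) + 2) - (2) = 3*cos(2*t) changes sign at t = pi/4 inside [0, pi/2], so split the integral there.
∫[0,pi/4] (3*cos(2*t)) dt = 3/2.
∫[pi/4,pi/2] (3*cos(2*t)) dt = -3/2; the area of that piece is 3/2.
Total area = 3/2 + 3/2 = 3.

3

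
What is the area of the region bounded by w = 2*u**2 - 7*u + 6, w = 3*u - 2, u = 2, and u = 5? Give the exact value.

31/3

The difference (2*u**2 - 7*u + 6) - (3*u - 2) = 2*u**2 - 10*u + 8 changes sign at u = 4 inside [2, 5], so split the integral there.
∫[2,4] (2*u**2 - 10*u + 8) du = -20/3; the area of that piece is 20/3.
∫[4,5] (2*u**2 - 10*u + 8) du = 11/3.
Total area = 20/3 + 11/3 = 31/3.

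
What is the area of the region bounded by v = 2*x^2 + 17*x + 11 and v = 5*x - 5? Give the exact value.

Set the curves equal: 2*x^2 + 17*x + 11 = 5*x - 5, so 2*x^2 + 12*x + 16 = 0, which factors as 2*(x + 2)*(x + 4) = 0. The curves meet at x = -4, -2.
On [-4, -2], v = 5*x - 5 is on top; that piece has area ∫[-4,-2] (-(2*x^2 + 12*x + 16)) dx = 8/3.

8/3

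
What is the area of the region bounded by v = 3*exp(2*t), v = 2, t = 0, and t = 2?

On [0, 2], (3*exp(2*t)) - (2) = 3*exp(2*t) - 2 is ≥ 0 throughout, so the area is a single integral of |3*exp(2*t) - 2|.
∫[0,2] (3*exp(2*t) - 2) dt = -11/2 + 3*exp(4)/2.

-11/2 + 3*exp(4)/2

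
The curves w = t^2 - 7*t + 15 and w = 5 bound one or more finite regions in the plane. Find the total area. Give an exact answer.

9/2

Set the curves equal: t^2 - 7*t + 15 = 5, so t^2 - 7*t + 10 = 0, which factors as (t - 5)*(t - 2) = 0. The curves meet at t = 2, 5.
On [2, 5], w = 5 is on top; that piece has area ∫[2,5] (-(t^2 - 7*t + 10)) dt = 9/2.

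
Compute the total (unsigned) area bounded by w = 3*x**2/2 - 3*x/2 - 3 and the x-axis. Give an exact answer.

The curve meets the x-axis where 3*x**2/2 - 3*x/2 - 3 = 0, i.e. 3*(x - 2)*(x + 1)/2 = 0, at x = -1, 2.
On [-1, 2] the curve lies below the axis; ∫[-1,2] (3*x**2/2 - 3*x/2 - 3) dx = -27/4, giving area 27/4.

27/4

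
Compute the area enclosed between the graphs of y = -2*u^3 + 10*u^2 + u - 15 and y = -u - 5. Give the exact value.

296/3

Set the curves equal: -2*u^3 + 10*u^2 + u - 15 = -u - 5, so -2*u^3 + 10*u^2 + 2*u - 10 = 0, which factors as -2*(u - 5)*(u - 1)*(u + 1) = 0. The curves meet at u = -1, 1, 5.
On [-1, 1], y = -u - 5 is on top; that piece has area ∫[-1,1] (-(-2*u^3 + 10*u^2 + 2*u - 10)) du = 40/3.
On [1, 5], y = -2*u^3 + 10*u^2 + u - 15 is on top; that piece has area ∫[1,5] (-2*u^3 + 10*u^2 + 2*u - 10) du = 256/3.
Total enclosed area = 40/3 + 256/3 = 296/3.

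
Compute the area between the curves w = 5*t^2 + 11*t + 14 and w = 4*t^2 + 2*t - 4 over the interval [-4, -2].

3

The difference (5*t^2 + 11*t + 14) - (4*t^2 + 2*t - 4) = t^2 + 9*t + 18 changes sign at t = -3 inside [-4, -2], so split the integral there.
∫[-4,-3] (t^2 + 9*t + 18) dt = -7/6; the area of that piece is 7/6.
∫[-3,-2] (t^2 + 9*t + 18) dt = 11/6.
Total area = 7/6 + 11/6 = 3.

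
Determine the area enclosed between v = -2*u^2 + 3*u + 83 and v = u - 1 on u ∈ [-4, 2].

On [-4, 2], (-2*u^2 + 3*u + 83) - (u - 1) = -2*u^2 + 2*u + 84 is ≥ 0 throughout, so the area is a single integral of |-2*u^2 + 2*u + 84|.
∫[-4,2] (-2*u^2 + 2*u + 84) du = 444.

444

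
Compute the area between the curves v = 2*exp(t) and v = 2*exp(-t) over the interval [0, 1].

-4 + 2*exp(-1) + 2*exp(1)

On [0, 1], (2*exp(t)) - (2*exp(-t)) = 2*exp(t) - 2*exp(-t) is ≥ 0 throughout, so the area is a single integral of |2*exp(t) - 2*exp(-t)|.
∫[0,1] (2*exp(t) - 2*exp(-t)) dt = -4 + 2*exp(-1) + 2*exp(1).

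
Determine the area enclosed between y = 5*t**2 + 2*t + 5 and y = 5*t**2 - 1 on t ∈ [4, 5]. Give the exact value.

On [4, 5], (5*t**2 + 2*t + 5) - (5*t**2 - 1) = 2*t + 6 is ≥ 0 throughout, so the area is a single integral of |2*t + 6|.
∫[4,5] (2*t + 6) dt = 15.

15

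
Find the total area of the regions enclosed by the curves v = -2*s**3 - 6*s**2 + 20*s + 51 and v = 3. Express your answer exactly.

Set the curves equal: -2*s**3 - 6*s**2 + 20*s + 51 = 3, so -2*s**3 - 6*s**2 + 20*s + 48 = 0, which factors as -2*(s - 3)*(s + 2)*(s + 4) = 0. The curves meet at s = -4, -2, 3.
On [-4, -2], v = 3 is on top; that piece has area ∫[-4,-2] (-(-2*s**3 - 6*s**2 + 20*s + 48)) ds = 16.
On [-2, 3], v = -2*s**3 - 6*s**2 + 20*s + 51 is on top; that piece has area ∫[-2,3] (-2*s**3 - 6*s**2 + 20*s + 48) ds = 375/2.
Total enclosed area = 16 + 375/2 = 407/2.

407/2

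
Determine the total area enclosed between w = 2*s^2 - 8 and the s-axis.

64/3

The curve meets the s-axis where 2*s^2 - 8 = 0, i.e. 2*(s - 2)*(s + 2) = 0, at s = -2, 2.
On [-2, 2] the curve lies below the axis; ∫[-2,2] (2*s^2 - 8) ds = -64/3, giving area 64/3.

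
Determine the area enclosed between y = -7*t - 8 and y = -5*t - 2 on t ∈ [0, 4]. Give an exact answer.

On [0, 4], (-7*t - 8) - (-5*t - 2) = -2*t - 6 is ≤ 0 throughout, so the area is a single integral of |-2*t - 6|.
∫[0,4] (-2*t - 6) dt = -40; the area of that piece is 40.

40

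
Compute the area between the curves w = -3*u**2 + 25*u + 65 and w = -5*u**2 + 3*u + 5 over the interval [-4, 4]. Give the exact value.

1696/3

On [-4, 4], (-3*u**2 + 25*u + 65) - (-5*u**2 + 3*u + 5) = 2*u**2 + 22*u + 60 is ≥ 0 throughout, so the area is a single integral of |2*u**2 + 22*u + 60|.
∫[-4,4] (2*u**2 + 22*u + 60) du = 1696/3.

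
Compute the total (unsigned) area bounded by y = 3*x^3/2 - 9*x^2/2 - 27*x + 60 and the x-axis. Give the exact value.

The curve meets the x-axis where 3*x^3/2 - 9*x^2/2 - 27*x + 60 = 0, i.e. 3*(x - 5)*(x - 2)*(x + 4)/2 = 0, at x = -4, 2, 5.
On [-4, 2] the curve lies above the axis; ∫[-4,2] (3*x^3/2 - 9*x^2/2 - 27*x + 60) dx = 324, giving area 324.
On [2, 5] the curve lies below the axis; ∫[2,5] (3*x^3/2 - 9*x^2/2 - 27*x + 60) dx = -405/8, giving area 405/8.
Total area = 324 + 405/8 = 2997/8.

2997/8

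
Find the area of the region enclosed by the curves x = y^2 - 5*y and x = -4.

Both boundary curves give x as a function of y, so integrate with respect to y. Setting them equal: y^2 - 5*y + 4 = 0, i.e. (y - 4)*(y - 1) = 0, so they meet at y = 1, 4.
For y in [1, 4], x = y^2 - 5*y is on the left; area = ∫[1,4] (-(y^2 - 5*y + 4)) dy = 9/2.

9/2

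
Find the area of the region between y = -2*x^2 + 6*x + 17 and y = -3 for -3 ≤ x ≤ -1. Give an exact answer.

The difference (-2*x^2 + 6*x + 17) - (-3) = -2*x^2 + 6*x + 20 changes sign at x = -2 inside [-3, -1], so split the integral there.
∫[-3,-2] (-2*x^2 + 6*x + 20) dx = -23/3; the area of that piece is 23/3.
∫[-2,-1] (-2*x^2 + 6*x + 20) dx = 19/3.
Total area = 23/3 + 19/3 = 14.

14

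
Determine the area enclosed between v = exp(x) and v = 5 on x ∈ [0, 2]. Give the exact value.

The difference (exp(x)) - (5) = exp(x) - 5 changes sign at x = log(5) inside [0, 2], so split the integral there.
∫[0,log(5)] (exp(x) - 5) dx = 4 - log(3125); the area of that piece is -4 + log(3125).
∫[log(5),2] (exp(x) - 5) dx = -15 + exp(2) + 5*log(5).
Total area = (-4 + log(3125)) + (-15 + exp(2) + 5*log(5)) = -19 + exp(2) + 10*log(5).

-19 + exp(2) + 10*log(5)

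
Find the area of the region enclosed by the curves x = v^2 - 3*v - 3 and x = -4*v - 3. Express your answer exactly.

Both boundary curves give x as a function of v, so integrate with respect to v. Setting them equal: v^2 + v = 0, i.e. v*(v + 1) = 0, so they meet at v = -1, 0.
For v in [-1, 0], x = v^2 - 3*v - 3 is on the left; area = ∫[-1,0] (-(v^2 + v)) dv = 1/6.

1/6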